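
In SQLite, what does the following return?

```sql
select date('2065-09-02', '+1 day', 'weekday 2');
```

2065-09-08

Advancing 1 more day within September lands on 2065-09-03.
`weekday 2` advances to the next Tuesday; 2065-09-03 is a Thursday, so it moves forward to 2065-09-08.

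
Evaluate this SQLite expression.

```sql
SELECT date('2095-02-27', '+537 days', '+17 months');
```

Applying '+537 days' to 2095-02-27: counting 537 days forward gives 2096-08-17.
Adding +17 months to 2096-08-17 gives 2098-01-17.

2098-01-17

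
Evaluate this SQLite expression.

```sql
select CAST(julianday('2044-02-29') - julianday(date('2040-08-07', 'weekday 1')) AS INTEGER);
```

`weekday 1` advances to the next Monday; 2040-08-07 is a Tuesday, so it moves forward to 2040-08-13.
18 days remain in August 2040 after the 13th (31 − 13).
Full months from September 2040 through January 2044 contribute their day counts.
Then 29 days into February 2044.
Total: 18 + 30 + 31 + 30 + 31 + 31 + 28 + 31 + 30 + 31 + 30 + 31 + 31 + 30 + 31 + 30 + 31 + 31 + 28 + 31 + 30 + 31 + 30 + 31 + 31 + 30 + 31 + 30 + 31 + 31 + 28 + 31 + 30 + 31 + 30 + 31 + 31 + 30 + 31 + 30 + 31 + 31 + 29 = 1295.

1295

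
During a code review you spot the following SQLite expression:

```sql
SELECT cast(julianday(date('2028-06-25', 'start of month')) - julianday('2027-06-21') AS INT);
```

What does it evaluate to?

346

`start of month` rewinds 2028-06-25 to 2028-06-01.
9 days remain in June 2027 after the 21st (30 − 21).
Full months from July 2027 through May 2028 contribute their day counts.
Then 1 day into June 2028.
Total: 9 + 31 + 31 + 30 + 31 + 30 + 31 + 31 + 29 + 31 + 30 + 31 + 1 = 346.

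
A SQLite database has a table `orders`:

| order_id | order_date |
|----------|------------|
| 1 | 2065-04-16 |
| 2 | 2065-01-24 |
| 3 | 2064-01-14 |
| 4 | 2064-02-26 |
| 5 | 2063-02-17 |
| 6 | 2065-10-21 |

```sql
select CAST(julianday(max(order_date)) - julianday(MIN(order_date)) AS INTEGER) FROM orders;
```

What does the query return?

MIN = 2063-02-17, MAX = 2065-10-21.
11 days remain in February 2063 after the 17th (28 − 17).
Full months from March 2063 through September 2065 contribute their day counts.
Then 21 days into October 2065.
Total: 11 + 31 + 30 + 31 + 30 + 31 + 31 + 30 + 31 + 30 + 31 + 31 + 29 + 31 + 30 + 31 + 30 + 31 + 31 + 30 + 31 + 30 + 31 + 31 + 28 + 31 + 30 + 31 + 30 + 31 + 31 + 30 + 21 = 977.

977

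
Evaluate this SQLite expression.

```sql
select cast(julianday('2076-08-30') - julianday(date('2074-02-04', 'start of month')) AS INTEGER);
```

941

`start of month` rewinds 2074-02-04 to 2074-02-01.
27 days remain in February 2074 after the 1st (28 − 1).
Full months from March 2074 through July 2076 contribute their day counts.
Then 30 days into August 2076.
Total: 27 + 31 + 30 + 31 + 30 + 31 + 31 + 30 + 31 + 30 + 31 + 31 + 28 + 31 + 30 + 31 + 30 + 31 + 31 + 30 + 31 + 30 + 31 + 31 + 29 + 31 + 30 + 31 + 30 + 31 + 30 = 941.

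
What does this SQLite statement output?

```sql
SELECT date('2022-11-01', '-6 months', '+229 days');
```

Adding -6 months to 2022-11-01 gives 2022-05-01.
Applying '+229 days' to 2022-05-01: counting 229 days forward gives 2022-12-16.

2022-12-16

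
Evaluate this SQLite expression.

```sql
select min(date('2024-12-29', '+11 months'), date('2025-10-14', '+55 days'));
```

date('2024-12-29', '+11 months') → 2025-11-29.
date('2025-10-14', '+55 days') → 2025-12-08.
Earlier of the two is 2025-11-29.

2025-11-29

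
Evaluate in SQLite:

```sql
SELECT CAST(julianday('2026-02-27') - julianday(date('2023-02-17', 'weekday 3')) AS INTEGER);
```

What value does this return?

1101

`weekday 3` advances to the next Wednesday; 2023-02-17 is a Friday, so it moves forward to 2023-02-22.
6 days remain in February 2023 after the 22nd (28 − 22).
Full months from March 2023 through January 2026 contribute their day counts.
Then 27 days into February 2026.
Total: 6 + 31 + 30 + 31 + 30 + 31 + 31 + 30 + 31 + 30 + 31 + 31 + 29 + 31 + 30 + 31 + 30 + 31 + 31 + 30 + 31 + 30 + 31 + 31 + 28 + 31 + 30 + 31 + 30 + 31 + 31 + 30 + 31 + 30 + 31 + 31 + 27 = 1101.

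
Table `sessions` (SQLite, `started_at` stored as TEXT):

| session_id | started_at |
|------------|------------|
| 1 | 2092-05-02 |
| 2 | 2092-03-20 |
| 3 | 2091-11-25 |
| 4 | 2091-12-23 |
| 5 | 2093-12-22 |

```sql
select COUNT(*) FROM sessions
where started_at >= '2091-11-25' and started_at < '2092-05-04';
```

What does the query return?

Rows in [2091-11-25, 2092-05-04): 2092-05-02, 2092-03-20, 2091-11-25, 2091-12-23 → 4 rows.

4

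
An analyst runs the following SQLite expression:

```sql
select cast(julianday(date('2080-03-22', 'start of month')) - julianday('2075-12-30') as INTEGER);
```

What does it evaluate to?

`start of month` rewinds 2080-03-22 to 2080-03-01.
1 day remains in December 2075 after the 30th (31 − 30).
Full months from January 2076 through February 2080 contribute their day counts.
Then 1 day into March 2080.
Total: 1 + 31 + 29 + 31 + 30 + 31 + 30 + 31 + 31 + 30 + 31 + 30 + 31 + 31 + 28 + 31 + 30 + 31 + 30 + 31 + 31 + 30 + 31 + 30 + 31 + 31 + 28 + 31 + 30 + 31 + 30 + 31 + 31 + 30 + 31 + 30 + 31 + 31 + 28 + 31 + 30 + 31 + 30 + 31 + 31 + 30 + 31 + 30 + 31 + 31 + 29 + 1 = 1523.

1523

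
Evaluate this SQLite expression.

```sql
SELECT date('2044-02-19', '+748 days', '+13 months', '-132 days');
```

2046-11-27

Applying '+748 days' to 2044-02-19: counting 748 days forward gives 2046-03-08.
Adding +13 months to 2046-03-08 gives 2047-04-08.
Applying '-132 days' to 2047-04-08: counting 132 days back gives 2046-11-27.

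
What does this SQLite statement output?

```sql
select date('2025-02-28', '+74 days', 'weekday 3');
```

2025-05-14

Applying '+74 days' to 2025-02-28: counting 74 days forward gives 2025-05-13.
`weekday 3` advances to the next Wednesday; 2025-05-13 is a Tuesday, so it moves forward to 2025-05-14.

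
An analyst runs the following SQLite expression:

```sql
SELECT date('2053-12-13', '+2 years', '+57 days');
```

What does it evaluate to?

2056-02-08

Adding +2 years to 2053-12-13 gives 2055-12-13.
Applying '+57 days' to 2055-12-13: counting 57 days forward gives 2056-02-08.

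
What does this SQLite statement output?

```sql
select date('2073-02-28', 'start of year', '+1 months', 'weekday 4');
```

`start of year` rewinds 2073-02-28 to 2073-01-01.
Adding +1 month to 2073-01-01 gives 2073-02-01.
`weekday 4` advances to the next Thursday; 2073-02-01 is a Wednesday, so it moves forward to 2073-02-02.

2073-02-02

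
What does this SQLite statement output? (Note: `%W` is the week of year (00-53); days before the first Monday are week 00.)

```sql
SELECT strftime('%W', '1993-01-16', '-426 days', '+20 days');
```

48

First apply '-426 days', '+20 days': 1993-01-16 → 1991-12-07.
1991-12-07 is a Saturday. SQLite's %W counts Mondays since the year started; the result is 48.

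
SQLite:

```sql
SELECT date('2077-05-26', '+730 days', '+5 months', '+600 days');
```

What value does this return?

Applying '+730 days' to 2077-05-26: counting 730 days forward gives 2079-05-26.
Adding +5 months to 2079-05-26 gives 2079-10-26.
Applying '+600 days' to 2079-10-26: counting 600 days forward gives 2081-06-17.

2081-06-17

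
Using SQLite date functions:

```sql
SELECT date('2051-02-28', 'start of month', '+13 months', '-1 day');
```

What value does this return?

2052-02-29

`start of month` rewinds 2051-02-28 to 2051-02-01.
Adding +13 months to 2051-02-01 gives 2052-03-01.
Going back 1 day from 2052-03-01 reaches 2052-02-29 (last day of February, 29 days).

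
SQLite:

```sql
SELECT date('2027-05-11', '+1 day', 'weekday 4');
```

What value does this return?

2027-05-13

Advancing 1 more day within May lands on 2027-05-12.
`weekday 4` advances to the next Thursday; 2027-05-12 is a Wednesday, so it moves forward to 2027-05-13.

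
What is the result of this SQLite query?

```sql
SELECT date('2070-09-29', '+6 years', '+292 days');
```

Adding +6 years to 2070-09-29 gives 2076-09-29.
Applying '+292 days' to 2076-09-29: counting 292 days forward gives 2077-07-18.

2077-07-18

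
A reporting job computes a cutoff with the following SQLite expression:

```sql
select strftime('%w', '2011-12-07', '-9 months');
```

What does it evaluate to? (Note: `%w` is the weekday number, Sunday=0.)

First apply '-9 months': 2011-12-07 → 2011-03-07.
2011-03-07 is a Monday; with Sunday=0 that is 1.

1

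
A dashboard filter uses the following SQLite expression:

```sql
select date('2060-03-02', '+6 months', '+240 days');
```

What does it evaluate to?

2061-04-30

Adding +6 months to 2060-03-02 gives 2060-09-02.
Applying '+240 days' to 2060-09-02: counting 240 days forward gives 2061-04-30.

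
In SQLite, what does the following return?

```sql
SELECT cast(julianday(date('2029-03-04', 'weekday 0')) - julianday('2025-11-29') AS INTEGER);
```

1191

`weekday 0` advances to the next Sunday; 2029-03-04 is already a Sunday, so it stays at 2029-03-04.
1 day remains in November 2025 after the 29th (30 − 29).
Full months from December 2025 through February 2029 contribute their day counts.
Then 4 days into March 2029.
Total: 1 + 31 + 31 + 28 + 31 + 30 + 31 + 30 + 31 + 31 + 30 + 31 + 30 + 31 + 31 + 28 + 31 + 30 + 31 + 30 + 31 + 31 + 30 + 31 + 30 + 31 + 31 + 29 + 31 + 30 + 31 + 30 + 31 + 31 + 30 + 31 + 30 + 31 + 31 + 28 + 4 = 1191.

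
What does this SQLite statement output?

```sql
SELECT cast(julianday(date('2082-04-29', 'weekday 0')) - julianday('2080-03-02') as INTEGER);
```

792

`weekday 0` advances to the next Sunday; 2082-04-29 is a Wednesday, so it moves forward to 2082-05-03.
29 days remain in March 2080 after the 2nd (31 − 2).
Full months from April 2080 through April 2082 contribute their day counts.
Then 3 days into May 2082.
Total: 29 + 30 + 31 + 30 + 31 + 31 + 30 + 31 + 30 + 31 + 31 + 28 + 31 + 30 + 31 + 30 + 31 + 31 + 30 + 31 + 30 + 31 + 31 + 28 + 31 + 30 + 3 = 792.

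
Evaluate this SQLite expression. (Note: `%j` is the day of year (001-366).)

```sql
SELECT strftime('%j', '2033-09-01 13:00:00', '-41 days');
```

203

First apply '-41 days': 2033-09-01 13:00:00 → 2033-07-22 13:00:00.
Day-of-year for 2033-07-22: days since 2033-01-01 inclusive = 203, zero-padded to 203.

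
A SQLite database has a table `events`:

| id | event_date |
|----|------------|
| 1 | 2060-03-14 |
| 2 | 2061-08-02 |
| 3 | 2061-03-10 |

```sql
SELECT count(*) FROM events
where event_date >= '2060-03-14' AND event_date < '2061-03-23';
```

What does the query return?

2

Rows in [2060-03-14, 2061-03-23): 2060-03-14, 2061-03-10 → 2 rows.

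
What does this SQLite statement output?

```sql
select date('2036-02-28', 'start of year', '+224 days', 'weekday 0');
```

2036-08-17

`start of year` rewinds 2036-02-28 to 2036-01-01.
Applying '+224 days' to 2036-01-01: counting 224 days forward gives 2036-08-12.
`weekday 0` advances to the next Sunday; 2036-08-12 is a Tuesday, so it moves forward to 2036-08-17.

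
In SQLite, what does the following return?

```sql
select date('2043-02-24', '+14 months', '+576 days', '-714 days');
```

Adding +14 months to 2043-02-24 gives 2044-04-24.
Applying '+576 days' to 2044-04-24: counting 576 days forward gives 2045-11-21.
Applying '-714 days' to 2045-11-21: counting 714 days back gives 2043-12-08.

2043-12-08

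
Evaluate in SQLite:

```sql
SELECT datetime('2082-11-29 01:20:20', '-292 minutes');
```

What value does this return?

2082-11-28 20:28:20

292 minutes = 4h 52m; -292 minutes from 2082-11-29 01:20:20 is 2082-11-28 20:28:20 (crosses midnight).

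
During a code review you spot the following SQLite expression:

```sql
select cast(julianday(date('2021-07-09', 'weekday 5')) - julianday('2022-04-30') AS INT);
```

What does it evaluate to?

`weekday 5` advances to the next Friday; 2021-07-09 is already a Friday, so it stays at 2021-07-09.
22 days remain in July 2021 after the 9th (31 − 9).
Full months from August 2021 through March 2022 contribute their day counts.
Then 30 days into April 2022.
Total: 22 + 31 + 30 + 31 + 30 + 31 + 31 + 28 + 31 + 30 = 295.
The subtraction is earlier − later, so the result is −295 → -295.

-295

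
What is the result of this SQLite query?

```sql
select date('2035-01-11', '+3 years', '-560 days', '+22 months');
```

2038-04-30

Adding +3 years to 2035-01-11 gives 2038-01-11.
Applying '-560 days' to 2038-01-11: counting 560 days back gives 2036-06-30.
Adding +22 months to 2036-06-30 gives 2038-04-30.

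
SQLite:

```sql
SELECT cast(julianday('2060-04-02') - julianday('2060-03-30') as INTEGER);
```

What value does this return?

1 day remains in March 2060 after the 30th (31 − 30).
Then 2 days into April 2060.
Total: 1 + 2 = 3.

3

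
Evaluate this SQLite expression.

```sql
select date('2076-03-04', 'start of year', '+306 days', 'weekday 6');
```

`start of year` rewinds 2076-03-04 to 2076-01-01.
Applying '+306 days' to 2076-01-01: counting 306 days forward gives 2076-11-02.
`weekday 6` advances to the next Saturday; 2076-11-02 is a Monday, so it moves forward to 2076-11-07.

2076-11-07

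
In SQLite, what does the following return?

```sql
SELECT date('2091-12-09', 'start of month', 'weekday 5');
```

2091-12-07

`start of month` rewinds 2091-12-09 to 2091-12-01.
`weekday 5` advances to the next Friday; 2091-12-01 is a Saturday, so it moves forward to 2091-12-07.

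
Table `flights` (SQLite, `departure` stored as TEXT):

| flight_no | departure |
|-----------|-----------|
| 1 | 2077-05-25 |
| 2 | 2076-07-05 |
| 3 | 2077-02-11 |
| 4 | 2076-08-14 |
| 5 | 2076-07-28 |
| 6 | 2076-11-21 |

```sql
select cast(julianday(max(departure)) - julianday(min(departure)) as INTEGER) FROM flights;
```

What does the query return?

MIN = 2076-07-05, MAX = 2077-05-25.
26 days remain in July 2076 after the 5th (31 − 5).
Full months from August 2076 through April 2077 contribute their day counts.
Then 25 days into May 2077.
Total: 26 + 31 + 30 + 31 + 30 + 31 + 31 + 28 + 31 + 30 + 25 = 324.

324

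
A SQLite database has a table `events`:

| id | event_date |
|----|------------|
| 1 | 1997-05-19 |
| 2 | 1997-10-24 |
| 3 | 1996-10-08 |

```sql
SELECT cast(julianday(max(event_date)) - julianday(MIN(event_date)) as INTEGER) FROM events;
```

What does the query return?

381

MIN = 1996-10-08, MAX = 1997-10-24.
23 days remain in October 1996 after the 8th (31 − 8).
Full months from November 1996 through September 1997 contribute their day counts.
Then 24 days into October 1997.
Total: 23 + 30 + 31 + 31 + 28 + 31 + 30 + 31 + 30 + 31 + 31 + 30 + 24 = 381.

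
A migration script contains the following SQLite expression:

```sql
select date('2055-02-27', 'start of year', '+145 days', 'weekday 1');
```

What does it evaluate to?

`start of year` rewinds 2055-02-27 to 2055-01-01.
Applying '+145 days' to 2055-01-01: counting 145 days forward gives 2055-05-26.
`weekday 1` advances to the next Monday; 2055-05-26 is a Wednesday, so it moves forward to 2055-05-31.

2055-05-31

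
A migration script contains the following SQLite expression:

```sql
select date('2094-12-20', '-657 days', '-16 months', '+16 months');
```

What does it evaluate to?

2093-03-03

Applying '-657 days' to 2094-12-20: counting 657 days back gives 2093-03-03.
Adding -16 months to 2093-03-03 gives 2091-11-03.
Adding +16 months to 2091-11-03 gives 2093-03-03.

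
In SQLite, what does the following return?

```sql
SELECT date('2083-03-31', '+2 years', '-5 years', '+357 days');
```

2081-03-23

Adding +2 years to 2083-03-31 gives 2085-03-31.
Adding -5 years to 2085-03-31 gives 2080-03-31.
Applying '+357 days' to 2080-03-31: counting 357 days forward gives 2081-03-23.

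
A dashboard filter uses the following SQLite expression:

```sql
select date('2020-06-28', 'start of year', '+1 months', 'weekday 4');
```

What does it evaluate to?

`start of year` rewinds 2020-06-28 to 2020-01-01.
Adding +1 month to 2020-01-01 gives 2020-02-01.
`weekday 4` advances to the next Thursday; 2020-02-01 is a Saturday, so it moves forward to 2020-02-06.

2020-02-06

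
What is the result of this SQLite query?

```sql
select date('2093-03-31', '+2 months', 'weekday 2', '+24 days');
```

2093-06-26

Adding +2 months to 2093-03-31 gives 2093-05-31.
`weekday 2` advances to the next Tuesday; 2093-05-31 is a Sunday, so it moves forward to 2093-06-02.
Advancing 24 more days within June lands on 2093-06-26.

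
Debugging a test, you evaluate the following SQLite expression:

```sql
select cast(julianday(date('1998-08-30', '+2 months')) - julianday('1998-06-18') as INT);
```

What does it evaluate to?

Adding +2 months to 1998-08-30 gives 1998-10-30.
12 days remain in June 1998 after the 18th (30 − 18).
July 1998: 31 days.
August 1998: 31 days.
September 1998: 30 days.
Then 30 days into October 1998.
Total: 12 + 31 + 31 + 30 + 30 = 134.

134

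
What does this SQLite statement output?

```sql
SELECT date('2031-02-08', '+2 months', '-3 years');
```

2028-04-08

Adding +2 months to 2031-02-08 gives 2031-04-08.
Adding -3 years to 2031-04-08 gives 2028-04-08.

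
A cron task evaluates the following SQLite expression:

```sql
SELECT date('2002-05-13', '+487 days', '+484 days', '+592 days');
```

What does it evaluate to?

Applying '+487 days' to 2002-05-13: counting 487 days forward gives 2003-09-12.
Applying '+484 days' to 2003-09-12: counting 484 days forward gives 2005-01-08.
Applying '+592 days' to 2005-01-08: counting 592 days forward gives 2006-08-23.

2006-08-23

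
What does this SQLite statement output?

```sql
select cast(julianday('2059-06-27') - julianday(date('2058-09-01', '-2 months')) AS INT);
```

Adding -2 months to 2058-09-01 gives 2058-07-01.
30 days remain in July 2058 after the 1st (31 − 1).
Full months from August 2058 through May 2059 contribute their day counts.
Then 27 days into June 2059.
Total: 30 + 31 + 30 + 31 + 30 + 31 + 31 + 28 + 31 + 30 + 31 + 27 = 361.

361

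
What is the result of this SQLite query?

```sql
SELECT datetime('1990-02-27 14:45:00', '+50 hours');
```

+50 hours from 1990-02-27 14:45:00 is 1990-03-01 16:45:00 (crosses midnight).

1990-03-01 16:45:00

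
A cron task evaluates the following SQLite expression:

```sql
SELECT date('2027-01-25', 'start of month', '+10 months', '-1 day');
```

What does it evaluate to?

`start of month` rewinds 2027-01-25 to 2027-01-01.
Adding +10 months to 2027-01-01 gives 2027-11-01.
Going back 1 day from 2027-11-01 reaches 2027-10-31 (last day of October, 31 days).

2027-10-31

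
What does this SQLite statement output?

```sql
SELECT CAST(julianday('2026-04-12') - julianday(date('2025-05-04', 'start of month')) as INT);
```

346

`start of month` rewinds 2025-05-04 to 2025-05-01.
30 days remain in May 2025 after the 1st (31 − 1).
Full months from June 2025 through March 2026 contribute their day counts.
Then 12 days into April 2026.
Total: 30 + 30 + 31 + 31 + 30 + 31 + 30 + 31 + 31 + 28 + 31 + 12 = 346.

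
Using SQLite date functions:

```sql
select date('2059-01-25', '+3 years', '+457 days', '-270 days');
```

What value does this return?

2062-07-31

Adding +3 years to 2059-01-25 gives 2062-01-25.
Applying '+457 days' to 2062-01-25: counting 457 days forward gives 2063-04-27.
Applying '-270 days' to 2063-04-27: counting 270 days back gives 2062-07-31.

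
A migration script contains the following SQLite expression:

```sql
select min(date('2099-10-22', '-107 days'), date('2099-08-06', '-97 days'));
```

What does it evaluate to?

date('2099-10-22', '-107 days') → 2099-07-07.
date('2099-08-06', '-97 days') → 2099-05-01.
Earlier of the two is 2099-05-01.

2099-05-01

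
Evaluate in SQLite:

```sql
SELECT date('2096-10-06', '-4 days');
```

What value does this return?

Going back 4 days within October lands on 2096-10-02.

2096-10-02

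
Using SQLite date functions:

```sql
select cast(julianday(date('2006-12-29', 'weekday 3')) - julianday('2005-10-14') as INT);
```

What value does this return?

`weekday 3` advances to the next Wednesday; 2006-12-29 is a Friday, so it moves forward to 2007-01-03.
17 days remain in October 2005 after the 14th (31 − 14).
Full months from November 2005 through December 2006 contribute their day counts.
Then 3 days into January 2007.
Total: 17 + 30 + 31 + 31 + 28 + 31 + 30 + 31 + 30 + 31 + 31 + 30 + 31 + 30 + 31 + 3 = 446.

446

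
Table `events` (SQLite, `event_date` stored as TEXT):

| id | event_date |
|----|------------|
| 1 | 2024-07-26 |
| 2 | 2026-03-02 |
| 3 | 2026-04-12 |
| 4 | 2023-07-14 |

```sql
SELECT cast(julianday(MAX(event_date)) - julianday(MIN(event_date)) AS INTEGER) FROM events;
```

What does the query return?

MIN = 2023-07-14, MAX = 2026-04-12.
17 days remain in July 2023 after the 14th (31 − 14).
Full months from August 2023 through March 2026 contribute their day counts.
Then 12 days into April 2026.
Total: 17 + 31 + 30 + 31 + 30 + 31 + 31 + 29 + 31 + 30 + 31 + 30 + 31 + 31 + 30 + 31 + 30 + 31 + 31 + 28 + 31 + 30 + 31 + 30 + 31 + 31 + 30 + 31 + 30 + 31 + 31 + 28 + 31 + 12 = 1003.

1003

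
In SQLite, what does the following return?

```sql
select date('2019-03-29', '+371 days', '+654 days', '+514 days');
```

Applying '+371 days' to 2019-03-29: counting 371 days forward gives 2020-04-03.
Applying '+654 days' to 2020-04-03: counting 654 days forward gives 2022-01-17.
Applying '+514 days' to 2022-01-17: counting 514 days forward gives 2023-06-15.

2023-06-15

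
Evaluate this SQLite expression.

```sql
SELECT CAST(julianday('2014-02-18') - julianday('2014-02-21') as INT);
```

-3

Both dates are in February 2014: 21 − 18 = 3.
The subtraction is earlier − later, so the result is −3 → -3.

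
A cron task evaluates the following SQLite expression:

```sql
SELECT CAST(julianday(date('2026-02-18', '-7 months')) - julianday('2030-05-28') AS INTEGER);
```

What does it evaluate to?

-1775

Adding -7 months to 2026-02-18 gives 2025-07-18.
13 days remain in July 2025 after the 18th (31 − 18).
Full months from August 2025 through April 2030 contribute their day counts.
Then 28 days into May 2030.
Total: 13 + 31 + 30 + 31 + 30 + 31 + 31 + 28 + 31 + 30 + 31 + 30 + 31 + 31 + 30 + 31 + 30 + 31 + 31 + 28 + 31 + 30 + 31 + 30 + 31 + 31 + 30 + 31 + 30 + 31 + 31 + 29 + 31 + 30 + 31 + 30 + 31 + 31 + 30 + 31 + 30 + 31 + 31 + 28 + 31 + 30 + 31 + 30 + 31 + 31 + 30 + 31 + 30 + 31 + 31 + 28 + 31 + 30 + 28 = 1775.
The subtraction is earlier − later, so the result is −1775 → -1775.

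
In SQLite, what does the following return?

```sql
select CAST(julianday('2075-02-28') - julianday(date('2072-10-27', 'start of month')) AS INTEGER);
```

880

`start of month` rewinds 2072-10-27 to 2072-10-01.
30 days remain in October 2072 after the 1st (31 − 1).
Full months from November 2072 through January 2075 contribute their day counts.
Then 28 days into February 2075.
Total: 30 + 30 + 31 + 31 + 28 + 31 + 30 + 31 + 30 + 31 + 31 + 30 + 31 + 30 + 31 + 31 + 28 + 31 + 30 + 31 + 30 + 31 + 31 + 30 + 31 + 30 + 31 + 31 + 28 = 880.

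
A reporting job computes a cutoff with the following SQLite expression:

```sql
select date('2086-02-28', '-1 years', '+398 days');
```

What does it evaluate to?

Adding -1 year to 2086-02-28 gives 2085-02-28.
Applying '+398 days' to 2085-02-28: counting 398 days forward gives 2086-04-02.

2086-04-02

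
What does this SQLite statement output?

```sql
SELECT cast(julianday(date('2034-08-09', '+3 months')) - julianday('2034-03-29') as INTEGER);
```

225

Adding +3 months to 2034-08-09 gives 2034-11-09.
2 days remain in March 2034 after the 29th (31 − 29).
Full months from April 2034 through October 2034 contribute their day counts.
Then 9 days into November 2034.
Total: 2 + 30 + 31 + 30 + 31 + 31 + 30 + 31 + 9 = 225.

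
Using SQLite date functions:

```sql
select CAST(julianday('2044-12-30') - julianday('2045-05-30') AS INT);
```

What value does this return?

1 day remains in December 2044 after the 30th (31 − 30).
January 2045: 31 days.
February 2045: 28 days.
March 2045: 31 days.
April 2045: 30 days.
Then 30 days into May 2045.
Total: 1 + 31 + 28 + 31 + 30 + 30 = 151.
The subtraction is earlier − later, so the result is −151 → -151.

-151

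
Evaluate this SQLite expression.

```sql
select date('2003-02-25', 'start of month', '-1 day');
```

2003-01-31

`start of month` rewinds 2003-02-25 to 2003-02-01.
Going back 1 day from 2003-02-01 reaches 2003-01-31 (last day of January, 31 days).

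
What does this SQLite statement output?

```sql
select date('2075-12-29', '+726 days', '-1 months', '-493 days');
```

2076-07-19

Applying '+726 days' to 2075-12-29: counting 726 days forward gives 2077-12-24.
Adding -1 month to 2077-12-24 gives 2077-11-24.
Applying '-493 days' to 2077-11-24: counting 493 days back gives 2076-07-19.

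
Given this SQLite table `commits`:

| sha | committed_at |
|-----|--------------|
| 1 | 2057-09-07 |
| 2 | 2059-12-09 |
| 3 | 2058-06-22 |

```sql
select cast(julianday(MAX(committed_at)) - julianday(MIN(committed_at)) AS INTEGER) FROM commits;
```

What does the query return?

MIN = 2057-09-07, MAX = 2059-12-09.
23 days remain in September 2057 after the 7th (30 − 7).
Full months from October 2057 through November 2059 contribute their day counts.
Then 9 days into December 2059.
Total: 23 + 31 + 30 + 31 + 31 + 28 + 31 + 30 + 31 + 30 + 31 + 31 + 30 + 31 + 30 + 31 + 31 + 28 + 31 + 30 + 31 + 30 + 31 + 31 + 30 + 31 + 30 + 9 = 823.

823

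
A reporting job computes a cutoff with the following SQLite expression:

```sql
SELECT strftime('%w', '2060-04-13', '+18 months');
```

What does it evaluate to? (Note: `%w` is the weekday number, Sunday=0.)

4

First apply '+18 months': 2060-04-13 → 2061-10-13.
2061-10-13 is a Thursday; with Sunday=0 that is 4.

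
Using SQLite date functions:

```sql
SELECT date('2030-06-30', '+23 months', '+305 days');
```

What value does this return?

Adding +23 months to 2030-06-30 gives 2032-05-30.
Applying '+305 days' to 2032-05-30: counting 305 days forward gives 2033-03-31.

2033-03-31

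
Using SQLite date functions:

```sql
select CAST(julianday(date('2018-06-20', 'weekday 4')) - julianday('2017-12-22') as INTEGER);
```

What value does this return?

181

`weekday 4` advances to the next Thursday; 2018-06-20 is a Wednesday, so it moves forward to 2018-06-21.
9 days remain in December 2017 after the 22nd (31 − 22).
January 2018: 31 days.
February 2018: 28 days.
March 2018: 31 days.
April 2018: 30 days.
May 2018: 31 days.
Then 21 days into June 2018.
Total: 9 + 31 + 28 + 31 + 30 + 31 + 21 = 181.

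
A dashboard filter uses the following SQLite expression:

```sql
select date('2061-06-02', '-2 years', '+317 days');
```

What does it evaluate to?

Adding -2 years to 2061-06-02 gives 2059-06-02.
Applying '+317 days' to 2059-06-02: counting 317 days forward gives 2060-04-14.

2060-04-14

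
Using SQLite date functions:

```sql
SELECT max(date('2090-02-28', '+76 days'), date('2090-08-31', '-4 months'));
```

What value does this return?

date('2090-02-28', '+76 days') → 2090-05-15.
date('2090-08-31', '-4 months') → 2090-05-01.
Later of the two is 2090-05-15.

2090-05-15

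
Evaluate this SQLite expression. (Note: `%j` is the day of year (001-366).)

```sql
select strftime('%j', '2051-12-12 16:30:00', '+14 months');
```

First apply '+14 months': 2051-12-12 16:30:00 → 2053-02-12 16:30:00.
Day-of-year for 2053-02-12: days since 2053-01-01 inclusive = 43, zero-padded to 043.

043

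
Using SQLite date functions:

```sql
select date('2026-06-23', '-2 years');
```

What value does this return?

2024-06-23

Adding -2 years to 2026-06-23 gives 2024-06-23.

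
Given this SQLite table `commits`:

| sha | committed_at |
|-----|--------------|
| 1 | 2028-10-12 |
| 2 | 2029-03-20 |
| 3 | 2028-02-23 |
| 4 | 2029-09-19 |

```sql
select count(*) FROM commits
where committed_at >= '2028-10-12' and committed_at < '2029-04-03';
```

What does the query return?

Rows in [2028-10-12, 2029-04-03): 2028-10-12, 2029-03-20 → 2 rows.

2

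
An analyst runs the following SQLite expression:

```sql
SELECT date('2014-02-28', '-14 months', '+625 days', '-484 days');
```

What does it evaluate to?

Adding -14 months to 2014-02-28 gives 2012-12-28.
Applying '+625 days' to 2012-12-28: counting 625 days forward gives 2014-09-14.
Applying '-484 days' to 2014-09-14: counting 484 days back gives 2013-05-18.

2013-05-18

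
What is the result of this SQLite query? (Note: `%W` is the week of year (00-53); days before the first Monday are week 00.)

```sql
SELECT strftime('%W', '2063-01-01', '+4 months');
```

First apply '+4 months': 2063-01-01 → 2063-05-01.
2063-05-01 is a Tuesday. SQLite's %W counts Mondays since the year started; the result is 18.

18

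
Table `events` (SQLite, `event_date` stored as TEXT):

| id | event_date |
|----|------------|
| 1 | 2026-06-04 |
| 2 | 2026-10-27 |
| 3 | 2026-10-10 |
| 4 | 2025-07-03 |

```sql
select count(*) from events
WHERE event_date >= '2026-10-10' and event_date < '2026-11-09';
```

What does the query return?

Rows in [2026-10-10, 2026-11-09): 2026-10-27, 2026-10-10 → 2 rows.

2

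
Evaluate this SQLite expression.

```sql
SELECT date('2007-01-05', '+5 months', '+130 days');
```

2007-10-13

Adding +5 months to 2007-01-05 gives 2007-06-05.
Applying '+130 days' to 2007-06-05: counting 130 days forward gives 2007-10-13.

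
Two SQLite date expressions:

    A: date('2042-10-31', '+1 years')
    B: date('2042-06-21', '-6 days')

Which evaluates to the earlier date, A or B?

B

A = 2043-10-31.
B = 2042-06-15.
B is earlier.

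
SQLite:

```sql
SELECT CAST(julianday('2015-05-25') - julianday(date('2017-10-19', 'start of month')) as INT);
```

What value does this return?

`start of month` rewinds 2017-10-19 to 2017-10-01.
6 days remain in May 2015 after the 25th (31 − 25).
Full months from June 2015 through September 2017 contribute their day counts.
Then 1 day into October 2017.
Total: 6 + 30 + 31 + 31 + 30 + 31 + 30 + 31 + 31 + 29 + 31 + 30 + 31 + 30 + 31 + 31 + 30 + 31 + 30 + 31 + 31 + 28 + 31 + 30 + 31 + 30 + 31 + 31 + 30 + 1 = 860.
The subtraction is earlier − later, so the result is −860 → -860.

-860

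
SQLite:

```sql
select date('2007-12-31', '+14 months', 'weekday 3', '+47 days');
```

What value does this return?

Adding +14 months to 2007-12-31 targets 2009-02-31. February 2009 has only 28 days, so SQLite normalizes the 3-day overflow forward to 2009-03-03.
`weekday 3` advances to the next Wednesday; 2009-03-03 is a Tuesday, so it moves forward to 2009-03-04.
Applying '+47 days' to 2009-03-04: counting 47 days forward gives 2009-04-20.

2009-04-20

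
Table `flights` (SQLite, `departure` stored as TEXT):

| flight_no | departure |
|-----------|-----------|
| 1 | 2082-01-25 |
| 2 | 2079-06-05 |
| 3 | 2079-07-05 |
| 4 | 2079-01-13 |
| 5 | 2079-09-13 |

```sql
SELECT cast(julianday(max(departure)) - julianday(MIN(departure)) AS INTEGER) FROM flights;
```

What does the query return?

1108

MIN = 2079-01-13, MAX = 2082-01-25.
18 days remain in January 2079 after the 13th (31 − 13).
Full months from February 2079 through December 2081 contribute their day counts.
Then 25 days into January 2082.
Total: 18 + 28 + 31 + 30 + 31 + 30 + 31 + 31 + 30 + 31 + 30 + 31 + 31 + 29 + 31 + 30 + 31 + 30 + 31 + 31 + 30 + 31 + 30 + 31 + 31 + 28 + 31 + 30 + 31 + 30 + 31 + 31 + 30 + 31 + 30 + 31 + 25 = 1108.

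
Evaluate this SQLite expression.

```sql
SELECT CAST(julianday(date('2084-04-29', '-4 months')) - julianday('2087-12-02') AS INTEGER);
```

Adding -4 months to 2084-04-29 gives 2083-12-29.
2 days remain in December 2083 after the 29th (31 − 29).
Full months from January 2084 through November 2087 contribute their day counts.
Then 2 days into December 2087.
Total: 2 + 31 + 29 + 31 + 30 + 31 + 30 + 31 + 31 + 30 + 31 + 30 + 31 + 31 + 28 + 31 + 30 + 31 + 30 + 31 + 31 + 30 + 31 + 30 + 31 + 31 + 28 + 31 + 30 + 31 + 30 + 31 + 31 + 30 + 31 + 30 + 31 + 31 + 28 + 31 + 30 + 31 + 30 + 31 + 31 + 30 + 31 + 30 + 2 = 1434.
The subtraction is earlier − later, so the result is −1434 → -1434.

-1434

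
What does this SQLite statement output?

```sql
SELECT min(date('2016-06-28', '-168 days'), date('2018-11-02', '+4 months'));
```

date('2016-06-28', '-168 days') → 2016-01-12.
date('2018-11-02', '+4 months') → 2019-03-02.
Earlier of the two is 2016-01-12.

2016-01-12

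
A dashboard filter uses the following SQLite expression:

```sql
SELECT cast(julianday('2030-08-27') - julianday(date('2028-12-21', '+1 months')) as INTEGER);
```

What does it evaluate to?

583

Adding +1 month to 2028-12-21 gives 2029-01-21.
10 days remain in January 2029 after the 21st (31 − 21).
Full months from February 2029 through July 2030 contribute their day counts.
Then 27 days into August 2030.
Total: 10 + 28 + 31 + 30 + 31 + 30 + 31 + 31 + 30 + 31 + 30 + 31 + 31 + 28 + 31 + 30 + 31 + 30 + 31 + 27 = 583.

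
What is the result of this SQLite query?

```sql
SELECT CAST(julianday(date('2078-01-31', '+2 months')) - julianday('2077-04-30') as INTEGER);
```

Adding +2 months to 2078-01-31 gives 2078-03-31.
0 days remain in April 2077 after the 30th (30 − 30).
Full months from May 2077 through February 2078 contribute their day counts.
Then 31 days into March 2078.
Total: 0 + 31 + 30 + 31 + 31 + 30 + 31 + 30 + 31 + 31 + 28 + 31 = 335.

335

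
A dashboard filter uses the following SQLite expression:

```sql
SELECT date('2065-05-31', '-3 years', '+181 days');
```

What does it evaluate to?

Adding -3 years to 2065-05-31 gives 2062-05-31.
Applying '+181 days' to 2062-05-31: counting 181 days forward gives 2062-11-28.

2062-11-28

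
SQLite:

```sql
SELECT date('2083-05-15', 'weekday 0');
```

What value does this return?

`weekday 0` advances to the next Sunday; 2083-05-15 is a Saturday, so it moves forward to 2083-05-16.

2083-05-16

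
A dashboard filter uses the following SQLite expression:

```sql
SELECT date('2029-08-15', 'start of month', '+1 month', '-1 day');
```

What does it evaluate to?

2029-08-31

`start of month` rewinds 2029-08-15 to 2029-08-01.
Adding +1 month to 2029-08-01 gives 2029-09-01.
Going back 1 day from 2029-09-01 reaches 2029-08-31 (last day of August, 31 days).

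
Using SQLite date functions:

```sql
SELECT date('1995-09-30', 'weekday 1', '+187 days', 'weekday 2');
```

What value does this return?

`weekday 1` advances to the next Monday; 1995-09-30 is a Saturday, so it moves forward to 1995-10-02.
Applying '+187 days' to 1995-10-02: counting 187 days forward gives 1996-04-06.
`weekday 2` advances to the next Tuesday; 1996-04-06 is a Saturday, so it moves forward to 1996-04-09.

1996-04-09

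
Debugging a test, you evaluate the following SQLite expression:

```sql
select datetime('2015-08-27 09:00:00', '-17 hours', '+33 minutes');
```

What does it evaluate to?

2015-08-26 16:33:00

-17 hours from 2015-08-27 09:00:00 is 2015-08-26 16:00:00 (crosses midnight).
+33 minutes from 2015-08-26 16:00:00 is 2015-08-26 16:33:00.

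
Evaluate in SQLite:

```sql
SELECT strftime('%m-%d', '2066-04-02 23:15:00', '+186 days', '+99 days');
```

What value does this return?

First apply '+186 days', '+99 days': 2066-04-02 23:15:00 → 2067-01-12 23:15:00.
`%m-%d` extracts the month-day: 01-12.

01-12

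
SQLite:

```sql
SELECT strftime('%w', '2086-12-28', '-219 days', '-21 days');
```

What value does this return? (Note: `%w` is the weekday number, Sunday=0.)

4

First apply '-219 days', '-21 days': 2086-12-28 → 2086-05-02.
2086-05-02 is a Thursday; with Sunday=0 that is 4.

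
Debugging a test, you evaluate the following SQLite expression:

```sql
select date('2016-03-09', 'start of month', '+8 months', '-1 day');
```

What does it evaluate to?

2016-10-31

`start of month` rewinds 2016-03-09 to 2016-03-01.
Adding +8 months to 2016-03-01 gives 2016-11-01.
Going back 1 day from 2016-11-01 reaches 2016-10-31 (last day of October, 31 days).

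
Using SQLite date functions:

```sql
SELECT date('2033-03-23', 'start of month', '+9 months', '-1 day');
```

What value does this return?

2033-11-30

`start of month` rewinds 2033-03-23 to 2033-03-01.
Adding +9 months to 2033-03-01 gives 2033-12-01.
Going back 1 day from 2033-12-01 reaches 2033-11-30 (last day of November, 30 days).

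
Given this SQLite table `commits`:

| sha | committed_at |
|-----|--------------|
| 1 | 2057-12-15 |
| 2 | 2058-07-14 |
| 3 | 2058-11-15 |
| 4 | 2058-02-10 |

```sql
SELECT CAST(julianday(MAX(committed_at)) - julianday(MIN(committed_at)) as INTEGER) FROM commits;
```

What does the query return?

335

MIN = 2057-12-15, MAX = 2058-11-15.
16 days remain in December 2057 after the 15th (31 − 15).
Full months from January 2058 through October 2058 contribute their day counts.
Then 15 days into November 2058.
Total: 16 + 31 + 28 + 31 + 30 + 31 + 30 + 31 + 31 + 30 + 31 + 15 = 335.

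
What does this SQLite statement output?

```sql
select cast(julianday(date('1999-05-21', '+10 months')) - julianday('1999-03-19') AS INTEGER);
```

Adding +10 months to 1999-05-21 gives 2000-03-21.
12 days remain in March 1999 after the 19th (31 − 19).
Full months from April 1999 through February 2000 contribute their day counts.
Then 21 days into March 2000.
Total: 12 + 30 + 31 + 30 + 31 + 31 + 30 + 31 + 30 + 31 + 31 + 29 + 21 = 368.

368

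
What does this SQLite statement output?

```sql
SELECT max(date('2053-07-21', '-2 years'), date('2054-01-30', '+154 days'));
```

date('2053-07-21', '-2 years') → 2051-07-21.
date('2054-01-30', '+154 days') → 2054-07-03.
Later of the two is 2054-07-03.

2054-07-03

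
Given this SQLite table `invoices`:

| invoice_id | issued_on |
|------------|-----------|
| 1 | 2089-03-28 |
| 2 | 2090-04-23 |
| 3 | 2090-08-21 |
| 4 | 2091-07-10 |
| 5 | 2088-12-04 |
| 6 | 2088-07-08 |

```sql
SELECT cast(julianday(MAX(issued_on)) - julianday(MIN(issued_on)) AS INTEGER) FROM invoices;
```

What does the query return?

1097

MIN = 2088-07-08, MAX = 2091-07-10.
23 days remain in July 2088 after the 8th (31 − 8).
Full months from August 2088 through June 2091 contribute their day counts.
Then 10 days into July 2091.
Total: 23 + 31 + 30 + 31 + 30 + 31 + 31 + 28 + 31 + 30 + 31 + 30 + 31 + 31 + 30 + 31 + 30 + 31 + 31 + 28 + 31 + 30 + 31 + 30 + 31 + 31 + 30 + 31 + 30 + 31 + 31 + 28 + 31 + 30 + 31 + 30 + 10 = 1097.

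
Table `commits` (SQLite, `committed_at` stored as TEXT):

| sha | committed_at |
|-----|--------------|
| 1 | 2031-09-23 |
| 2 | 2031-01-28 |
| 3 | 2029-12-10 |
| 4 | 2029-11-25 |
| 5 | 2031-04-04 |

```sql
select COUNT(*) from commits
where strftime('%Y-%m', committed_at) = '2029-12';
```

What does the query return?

Rows with year-month 2029-12: 2029-12-10 → 1.

1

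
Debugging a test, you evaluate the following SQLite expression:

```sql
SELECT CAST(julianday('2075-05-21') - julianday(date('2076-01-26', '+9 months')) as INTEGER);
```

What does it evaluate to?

Adding +9 months to 2076-01-26 gives 2076-10-26.
10 days remain in May 2075 after the 21st (31 − 21).
Full months from June 2075 through September 2076 contribute their day counts.
Then 26 days into October 2076.
Total: 10 + 30 + 31 + 31 + 30 + 31 + 30 + 31 + 31 + 29 + 31 + 30 + 31 + 30 + 31 + 31 + 30 + 26 = 524.
The subtraction is earlier − later, so the result is −524 → -524.

-524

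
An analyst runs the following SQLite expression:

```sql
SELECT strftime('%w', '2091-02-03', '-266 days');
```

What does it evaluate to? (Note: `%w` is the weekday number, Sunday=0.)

First apply '-266 days': 2091-02-03 → 2090-05-13.
2090-05-13 is a Saturday; with Sunday=0 that is 6.

6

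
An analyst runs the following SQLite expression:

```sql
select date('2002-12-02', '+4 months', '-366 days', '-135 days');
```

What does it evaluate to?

2001-11-17

Adding +4 months to 2002-12-02 gives 2003-04-02.
Applying '-366 days' to 2003-04-02: counting 366 days back gives 2002-04-01.
Applying '-135 days' to 2002-04-01: counting 135 days back gives 2001-11-17.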